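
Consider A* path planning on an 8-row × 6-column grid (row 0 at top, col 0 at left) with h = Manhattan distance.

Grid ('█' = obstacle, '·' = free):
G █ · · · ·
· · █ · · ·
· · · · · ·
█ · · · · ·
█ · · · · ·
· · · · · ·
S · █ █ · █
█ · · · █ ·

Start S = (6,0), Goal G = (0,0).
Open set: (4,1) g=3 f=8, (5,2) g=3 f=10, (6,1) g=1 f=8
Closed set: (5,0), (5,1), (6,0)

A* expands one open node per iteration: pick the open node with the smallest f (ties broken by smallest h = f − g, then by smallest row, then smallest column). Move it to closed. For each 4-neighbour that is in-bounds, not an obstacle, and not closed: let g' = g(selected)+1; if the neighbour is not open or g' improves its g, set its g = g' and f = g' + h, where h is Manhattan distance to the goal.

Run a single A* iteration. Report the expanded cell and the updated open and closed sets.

step 1: expand (4,1) (f=8, h=5) → closed; open now [(3,1) g=4 f=8, (4,2) g=4 f=10, (5,2) g=3 f=10, (6,1) g=1 f=8]

expanded=(4,1); open=[(3,1) g=4 f=8, (4,2) g=4 f=10, (5,2) g=3 f=10, (6,1) g=1 f=8]; closed=[(4,1), (5,0), (5,1), (6,0)]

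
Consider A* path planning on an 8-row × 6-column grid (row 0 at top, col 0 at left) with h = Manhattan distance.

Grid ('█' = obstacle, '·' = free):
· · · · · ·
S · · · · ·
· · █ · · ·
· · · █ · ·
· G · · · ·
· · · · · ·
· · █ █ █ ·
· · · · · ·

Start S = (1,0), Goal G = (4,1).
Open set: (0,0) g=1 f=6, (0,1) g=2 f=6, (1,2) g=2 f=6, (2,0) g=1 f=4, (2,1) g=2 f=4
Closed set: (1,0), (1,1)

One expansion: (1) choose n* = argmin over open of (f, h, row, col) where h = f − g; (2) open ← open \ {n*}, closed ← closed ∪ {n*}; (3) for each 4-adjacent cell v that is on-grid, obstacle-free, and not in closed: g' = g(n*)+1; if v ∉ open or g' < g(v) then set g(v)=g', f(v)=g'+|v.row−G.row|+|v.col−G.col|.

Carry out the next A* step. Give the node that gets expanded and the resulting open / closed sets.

step 1: expand (2,1) (f=4, h=2) → closed; open now [(0,0) g=1 f=6, (0,1) g=2 f=6, (1,2) g=2 f=6, (2,0) g=1 f=4, (3,1) g=3 f=4]

expanded=(2,1); open=[(0,0) g=1 f=6, (0,1) g=2 f=6, (1,2) g=2 f=6, (2,0) g=1 f=4, (3,1) g=3 f=4]; closed=[(1,0), (1,1), (2,1)]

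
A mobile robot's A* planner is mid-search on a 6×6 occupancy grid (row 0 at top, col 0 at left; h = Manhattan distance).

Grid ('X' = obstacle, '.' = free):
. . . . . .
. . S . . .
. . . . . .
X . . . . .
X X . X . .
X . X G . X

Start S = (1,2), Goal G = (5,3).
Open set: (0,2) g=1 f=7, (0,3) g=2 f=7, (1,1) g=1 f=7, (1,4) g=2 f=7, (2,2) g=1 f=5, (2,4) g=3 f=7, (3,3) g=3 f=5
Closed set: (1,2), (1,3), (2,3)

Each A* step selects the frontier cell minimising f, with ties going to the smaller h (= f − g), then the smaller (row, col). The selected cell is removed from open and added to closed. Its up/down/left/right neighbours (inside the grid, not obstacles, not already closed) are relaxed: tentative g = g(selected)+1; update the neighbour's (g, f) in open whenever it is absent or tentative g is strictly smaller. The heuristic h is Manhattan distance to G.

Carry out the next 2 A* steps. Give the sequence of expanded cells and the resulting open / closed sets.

order=[(3,3) → (2,2)]; open=[(0,2) g=1 f=7, (0,3) g=2 f=7, (1,1) g=1 f=7, (1,4) g=2 f=7, (2,1) g=2 f=7, (2,4) g=3 f=7, (3,2) g=2 f=5, (3,4) g=4 f=7]; closed=[(1,2), (1,3), (2,2), (2,3), (3,3)]

step 1: expand (3,3) (f=5, h=2) → closed; open now [(0,2) g=1 f=7, (0,3) g=2 f=7, (1,1) g=1 f=7, (1,4) g=2 f=7, (2,2) g=1 f=5, (2,4) g=3 f=7, (3,2) g=4 f=7, (3,4) g=4 f=7]
step 2: expand (2,2) (f=5, h=4) → closed; open now [(0,2) g=1 f=7, (0,3) g=2 f=7, (1,1) g=1 f=7, (1,4) g=2 f=7, (2,1) g=2 f=7, (2,4) g=3 f=7, (3,2) g=2 f=5, (3,4) g=4 f=7]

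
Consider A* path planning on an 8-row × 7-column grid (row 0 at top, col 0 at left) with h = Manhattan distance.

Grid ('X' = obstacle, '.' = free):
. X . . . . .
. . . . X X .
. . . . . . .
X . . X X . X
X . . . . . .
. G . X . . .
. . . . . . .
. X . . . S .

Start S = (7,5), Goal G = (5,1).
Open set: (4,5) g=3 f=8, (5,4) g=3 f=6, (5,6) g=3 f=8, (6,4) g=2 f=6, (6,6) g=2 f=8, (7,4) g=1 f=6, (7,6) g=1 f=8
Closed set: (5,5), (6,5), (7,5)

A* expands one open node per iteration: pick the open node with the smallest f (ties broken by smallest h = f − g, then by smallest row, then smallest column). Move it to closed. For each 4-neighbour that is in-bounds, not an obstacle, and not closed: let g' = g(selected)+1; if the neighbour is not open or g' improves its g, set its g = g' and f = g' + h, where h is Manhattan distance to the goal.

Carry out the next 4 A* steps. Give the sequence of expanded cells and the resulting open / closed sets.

order=[(5,4) → (6,4) → (6,3) → (6,2)]; open=[(4,4) g=4 f=8, (4,5) g=3 f=8, (5,2) g=5 f=6, (5,6) g=3 f=8, (6,1) g=5 f=6, (6,6) g=2 f=8, (7,2) g=5 f=8, (7,3) g=4 f=8, (7,4) g=1 f=6, (7,6) g=1 f=8]; closed=[(5,4), (5,5), (6,2), (6,3), (6,4), (6,5), (7,5)]

step 1: expand (5,4) (f=6, h=3) → closed; open now [(4,4) g=4 f=8, (4,5) g=3 f=8, (5,6) g=3 f=8, (6,4) g=2 f=6, (6,6) g=2 f=8, (7,4) g=1 f=6, (7,6) g=1 f=8]
step 2: expand (6,4) (f=6, h=4) → closed; open now [(4,4) g=4 f=8, (4,5) g=3 f=8, (5,6) g=3 f=8, (6,3) g=3 f=6, (6,6) g=2 f=8, (7,4) g=1 f=6, (7,6) g=1 f=8]
step 3: expand (6,3) (f=6, h=3) → closed; open now [(4,4) g=4 f=8, (4,5) g=3 f=8, (5,6) g=3 f=8, (6,2) g=4 f=6, (6,6) g=2 f=8, (7,3) g=4 f=8, (7,4) g=1 f=6, (7,6) g=1 f=8]
step 4: expand (6,2) (f=6, h=2) → closed; open now [(4,4) g=4 f=8, (4,5) g=3 f=8, (5,2) g=5 f=6, (5,6) g=3 f=8, (6,1) g=5 f=6, (6,6) g=2 f=8, (7,2) g=5 f=8, (7,3) g=4 f=8, (7,4) g=1 f=6, (7,6) g=1 f=8]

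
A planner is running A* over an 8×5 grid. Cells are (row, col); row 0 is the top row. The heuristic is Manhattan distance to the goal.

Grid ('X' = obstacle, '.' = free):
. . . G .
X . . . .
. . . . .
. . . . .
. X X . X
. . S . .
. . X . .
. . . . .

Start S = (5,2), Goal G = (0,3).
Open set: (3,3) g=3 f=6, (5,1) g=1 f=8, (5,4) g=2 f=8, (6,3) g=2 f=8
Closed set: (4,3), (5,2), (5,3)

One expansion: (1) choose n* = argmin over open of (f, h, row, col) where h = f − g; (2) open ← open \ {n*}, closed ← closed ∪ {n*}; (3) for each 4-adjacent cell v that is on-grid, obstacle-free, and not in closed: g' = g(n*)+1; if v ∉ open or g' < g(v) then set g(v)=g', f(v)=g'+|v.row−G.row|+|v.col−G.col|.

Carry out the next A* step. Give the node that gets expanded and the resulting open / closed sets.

expanded=(3,3); open=[(2,3) g=4 f=6, (3,2) g=4 f=8, (3,4) g=4 f=8, (5,1) g=1 f=8, (5,4) g=2 f=8, (6,3) g=2 f=8]; closed=[(3,3), (4,3), (5,2), (5,3)]

step 1: expand (3,3) (f=6, h=3) → closed; open now [(2,3) g=4 f=6, (3,2) g=4 f=8, (3,4) g=4 f=8, (5,1) g=1 f=8, (5,4) g=2 f=8, (6,3) g=2 f=8]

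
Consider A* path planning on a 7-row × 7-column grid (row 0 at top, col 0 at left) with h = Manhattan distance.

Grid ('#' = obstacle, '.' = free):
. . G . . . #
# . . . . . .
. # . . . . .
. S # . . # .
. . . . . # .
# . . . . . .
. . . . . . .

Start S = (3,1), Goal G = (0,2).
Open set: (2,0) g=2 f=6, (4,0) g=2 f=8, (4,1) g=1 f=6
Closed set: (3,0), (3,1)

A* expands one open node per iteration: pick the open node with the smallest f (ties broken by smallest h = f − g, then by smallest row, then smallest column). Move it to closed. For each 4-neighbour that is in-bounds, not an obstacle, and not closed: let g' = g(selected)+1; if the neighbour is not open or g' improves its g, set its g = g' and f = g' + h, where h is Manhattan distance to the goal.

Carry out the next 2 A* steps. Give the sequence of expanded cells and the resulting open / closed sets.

order=[(2,0) → (4,1)]; open=[(4,0) g=2 f=8, (4,2) g=2 f=6, (5,1) g=2 f=8]; closed=[(2,0), (3,0), (3,1), (4,1)]

step 1: expand (2,0) (f=6, h=4) → closed; open now [(4,0) g=2 f=8, (4,1) g=1 f=6]
step 2: expand (4,1) (f=6, h=5) → closed; open now [(4,0) g=2 f=8, (4,2) g=2 f=6, (5,1) g=2 f=8]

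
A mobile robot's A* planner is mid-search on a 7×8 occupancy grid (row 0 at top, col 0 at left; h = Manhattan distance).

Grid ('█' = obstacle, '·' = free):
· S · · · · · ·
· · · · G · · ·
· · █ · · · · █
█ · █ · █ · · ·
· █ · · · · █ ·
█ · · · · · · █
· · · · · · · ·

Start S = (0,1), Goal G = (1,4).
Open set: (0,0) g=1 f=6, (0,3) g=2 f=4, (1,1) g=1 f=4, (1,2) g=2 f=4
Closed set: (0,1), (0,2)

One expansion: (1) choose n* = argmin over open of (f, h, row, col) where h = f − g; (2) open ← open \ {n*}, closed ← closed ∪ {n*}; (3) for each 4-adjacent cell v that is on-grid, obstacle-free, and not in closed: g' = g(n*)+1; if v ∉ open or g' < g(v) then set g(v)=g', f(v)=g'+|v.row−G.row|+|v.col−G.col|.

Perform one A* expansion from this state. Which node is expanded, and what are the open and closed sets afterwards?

step 1: expand (0,3) (f=4, h=2) → closed; open now [(0,0) g=1 f=6, (0,4) g=3 f=4, (1,1) g=1 f=4, (1,2) g=2 f=4, (1,3) g=3 f=4]

expanded=(0,3); open=[(0,0) g=1 f=6, (0,4) g=3 f=4, (1,1) g=1 f=4, (1,2) g=2 f=4, (1,3) g=3 f=4]; closed=[(0,1), (0,2), (0,3)]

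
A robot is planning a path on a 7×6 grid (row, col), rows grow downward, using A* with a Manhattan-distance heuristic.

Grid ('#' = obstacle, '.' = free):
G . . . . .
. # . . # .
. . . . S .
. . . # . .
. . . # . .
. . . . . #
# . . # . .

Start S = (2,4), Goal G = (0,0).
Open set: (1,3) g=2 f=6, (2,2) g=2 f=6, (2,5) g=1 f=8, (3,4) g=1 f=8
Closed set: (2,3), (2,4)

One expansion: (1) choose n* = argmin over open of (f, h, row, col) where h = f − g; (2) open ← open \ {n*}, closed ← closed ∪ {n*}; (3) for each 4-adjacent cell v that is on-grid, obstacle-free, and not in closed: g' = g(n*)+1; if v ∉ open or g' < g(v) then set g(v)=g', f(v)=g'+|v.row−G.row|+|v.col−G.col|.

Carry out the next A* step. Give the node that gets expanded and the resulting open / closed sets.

step 1: expand (1,3) (f=6, h=4) → closed; open now [(0,3) g=3 f=6, (1,2) g=3 f=6, (2,2) g=2 f=6, (2,5) g=1 f=8, (3,4) g=1 f=8]

expanded=(1,3); open=[(0,3) g=3 f=6, (1,2) g=3 f=6, (2,2) g=2 f=6, (2,5) g=1 f=8, (3,4) g=1 f=8]; closed=[(1,3), (2,3), (2,4)]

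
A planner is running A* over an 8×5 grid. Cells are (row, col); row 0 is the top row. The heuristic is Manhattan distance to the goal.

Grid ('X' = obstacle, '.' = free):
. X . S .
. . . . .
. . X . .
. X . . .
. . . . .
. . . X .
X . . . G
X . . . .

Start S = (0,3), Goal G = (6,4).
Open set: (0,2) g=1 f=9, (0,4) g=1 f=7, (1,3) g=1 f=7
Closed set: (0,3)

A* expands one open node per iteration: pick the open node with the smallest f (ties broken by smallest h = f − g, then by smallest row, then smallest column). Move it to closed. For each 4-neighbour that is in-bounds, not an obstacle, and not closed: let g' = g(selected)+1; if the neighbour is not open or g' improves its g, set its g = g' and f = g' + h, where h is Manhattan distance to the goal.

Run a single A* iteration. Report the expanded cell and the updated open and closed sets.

step 1: expand (0,4) (f=7, h=6) → closed; open now [(0,2) g=1 f=9, (1,3) g=1 f=7, (1,4) g=2 f=7]

expanded=(0,4); open=[(0,2) g=1 f=9, (1,3) g=1 f=7, (1,4) g=2 f=7]; closed=[(0,3), (0,4)]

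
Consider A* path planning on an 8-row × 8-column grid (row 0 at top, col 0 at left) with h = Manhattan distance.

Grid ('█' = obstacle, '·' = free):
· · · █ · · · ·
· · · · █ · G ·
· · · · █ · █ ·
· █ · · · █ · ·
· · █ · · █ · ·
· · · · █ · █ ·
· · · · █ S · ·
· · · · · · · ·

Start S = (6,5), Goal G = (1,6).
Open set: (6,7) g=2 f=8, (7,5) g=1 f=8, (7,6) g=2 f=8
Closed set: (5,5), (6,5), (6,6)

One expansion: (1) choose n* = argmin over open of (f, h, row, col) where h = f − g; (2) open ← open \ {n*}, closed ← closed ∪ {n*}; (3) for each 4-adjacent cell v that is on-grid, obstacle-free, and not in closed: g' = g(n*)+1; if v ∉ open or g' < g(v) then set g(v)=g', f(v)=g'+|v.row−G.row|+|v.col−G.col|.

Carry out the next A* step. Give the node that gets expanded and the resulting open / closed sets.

expanded=(6,7); open=[(5,7) g=3 f=8, (7,5) g=1 f=8, (7,6) g=2 f=8, (7,7) g=3 f=10]; closed=[(5,5), (6,5), (6,6), (6,7)]

step 1: expand (6,7) (f=8, h=6) → closed; open now [(5,7) g=3 f=8, (7,5) g=1 f=8, (7,6) g=2 f=8, (7,7) g=3 f=10]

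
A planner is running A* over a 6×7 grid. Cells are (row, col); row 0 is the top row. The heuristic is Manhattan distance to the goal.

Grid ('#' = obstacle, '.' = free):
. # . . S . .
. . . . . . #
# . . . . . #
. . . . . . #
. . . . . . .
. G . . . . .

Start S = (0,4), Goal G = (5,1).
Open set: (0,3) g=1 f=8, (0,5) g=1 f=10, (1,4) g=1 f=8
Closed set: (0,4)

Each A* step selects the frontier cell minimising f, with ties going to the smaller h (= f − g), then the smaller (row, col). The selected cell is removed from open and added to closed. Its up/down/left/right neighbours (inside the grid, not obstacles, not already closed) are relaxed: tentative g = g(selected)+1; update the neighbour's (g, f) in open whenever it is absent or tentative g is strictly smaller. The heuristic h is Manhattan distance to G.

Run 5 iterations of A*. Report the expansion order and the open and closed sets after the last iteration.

order=[(0,3) → (0,2) → (1,2) → (1,1) → (2,1)]; open=[(0,5) g=1 f=10, (1,0) g=5 f=10, (1,3) g=2 f=8, (1,4) g=1 f=8, (2,2) g=4 f=8, (3,1) g=6 f=8]; closed=[(0,2), (0,3), (0,4), (1,1), (1,2), (2,1)]

step 1: expand (0,3) (f=8, h=7) → closed; open now [(0,2) g=2 f=8, (0,5) g=1 f=10, (1,3) g=2 f=8, (1,4) g=1 f=8]
step 2: expand (0,2) (f=8, h=6) → closed; open now [(0,5) g=1 f=10, (1,2) g=3 f=8, (1,3) g=2 f=8, (1,4) g=1 f=8]
step 3: expand (1,2) (f=8, h=5) → closed; open now [(0,5) g=1 f=10, (1,1) g=4 f=8, (1,3) g=2 f=8, (1,4) g=1 f=8, (2,2) g=4 f=8]
step 4: expand (1,1) (f=8, h=4) → closed; open now [(0,5) g=1 f=10, (1,0) g=5 f=10, (1,3) g=2 f=8, (1,4) g=1 f=8, (2,1) g=5 f=8, (2,2) g=4 f=8]
step 5: expand (2,1) (f=8, h=3) → closed; open now [(0,5) g=1 f=10, (1,0) g=5 f=10, (1,3) g=2 f=8, (1,4) g=1 f=8, (2,2) g=4 f=8, (3,1) g=6 f=8]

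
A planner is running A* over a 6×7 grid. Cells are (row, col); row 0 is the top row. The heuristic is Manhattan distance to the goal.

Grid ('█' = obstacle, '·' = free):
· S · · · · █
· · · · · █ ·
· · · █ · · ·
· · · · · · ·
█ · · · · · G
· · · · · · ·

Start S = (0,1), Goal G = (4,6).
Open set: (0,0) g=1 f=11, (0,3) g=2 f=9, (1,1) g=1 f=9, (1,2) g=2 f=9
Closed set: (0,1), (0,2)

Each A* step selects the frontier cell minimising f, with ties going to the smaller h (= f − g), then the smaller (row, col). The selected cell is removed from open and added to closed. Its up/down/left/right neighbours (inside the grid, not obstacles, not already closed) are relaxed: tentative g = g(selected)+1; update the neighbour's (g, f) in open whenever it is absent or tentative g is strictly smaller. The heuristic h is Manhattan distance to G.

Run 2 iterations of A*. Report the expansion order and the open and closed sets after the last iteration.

step 1: expand (0,3) (f=9, h=7) → closed; open now [(0,0) g=1 f=11, (0,4) g=3 f=9, (1,1) g=1 f=9, (1,2) g=2 f=9, (1,3) g=3 f=9]
step 2: expand (0,4) (f=9, h=6) → closed; open now [(0,0) g=1 f=11, (0,5) g=4 f=9, (1,1) g=1 f=9, (1,2) g=2 f=9, (1,3) g=3 f=9, (1,4) g=4 f=9]

order=[(0,3) → (0,4)]; open=[(0,0) g=1 f=11, (0,5) g=4 f=9, (1,1) g=1 f=9, (1,2) g=2 f=9, (1,3) g=3 f=9, (1,4) g=4 f=9]; closed=[(0,1), (0,2), (0,3), (0,4)]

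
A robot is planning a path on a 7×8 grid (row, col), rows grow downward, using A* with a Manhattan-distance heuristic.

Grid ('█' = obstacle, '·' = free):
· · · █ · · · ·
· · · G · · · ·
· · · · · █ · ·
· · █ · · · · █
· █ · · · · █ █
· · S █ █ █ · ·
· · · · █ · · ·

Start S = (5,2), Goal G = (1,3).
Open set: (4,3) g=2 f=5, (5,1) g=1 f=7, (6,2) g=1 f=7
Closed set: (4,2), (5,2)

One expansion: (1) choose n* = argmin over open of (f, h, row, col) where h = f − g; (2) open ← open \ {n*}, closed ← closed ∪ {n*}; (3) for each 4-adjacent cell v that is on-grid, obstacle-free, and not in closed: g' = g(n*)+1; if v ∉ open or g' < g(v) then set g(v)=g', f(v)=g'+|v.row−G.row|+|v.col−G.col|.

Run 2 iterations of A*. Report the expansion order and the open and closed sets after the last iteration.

step 1: expand (4,3) (f=5, h=3) → closed; open now [(3,3) g=3 f=5, (4,4) g=3 f=7, (5,1) g=1 f=7, (6,2) g=1 f=7]
step 2: expand (3,3) (f=5, h=2) → closed; open now [(2,3) g=4 f=5, (3,4) g=4 f=7, (4,4) g=3 f=7, (5,1) g=1 f=7, (6,2) g=1 f=7]

order=[(4,3) → (3,3)]; open=[(2,3) g=4 f=5, (3,4) g=4 f=7, (4,4) g=3 f=7, (5,1) g=1 f=7, (6,2) g=1 f=7]; closed=[(3,3), (4,2), (4,3), (5,2)]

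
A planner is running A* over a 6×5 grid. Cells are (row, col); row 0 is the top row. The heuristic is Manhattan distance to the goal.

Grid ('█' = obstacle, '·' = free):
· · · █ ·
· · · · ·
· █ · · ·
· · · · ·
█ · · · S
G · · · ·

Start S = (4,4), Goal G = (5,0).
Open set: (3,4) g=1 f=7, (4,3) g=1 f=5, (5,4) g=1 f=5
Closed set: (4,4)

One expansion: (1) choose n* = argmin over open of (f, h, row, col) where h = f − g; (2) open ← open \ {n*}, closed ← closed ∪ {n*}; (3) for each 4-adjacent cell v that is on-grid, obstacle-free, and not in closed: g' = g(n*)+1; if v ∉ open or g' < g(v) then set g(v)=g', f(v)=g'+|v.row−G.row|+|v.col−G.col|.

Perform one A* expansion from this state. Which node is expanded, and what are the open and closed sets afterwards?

step 1: expand (4,3) (f=5, h=4) → closed; open now [(3,3) g=2 f=7, (3,4) g=1 f=7, (4,2) g=2 f=5, (5,3) g=2 f=5, (5,4) g=1 f=5]

expanded=(4,3); open=[(3,3) g=2 f=7, (3,4) g=1 f=7, (4,2) g=2 f=5, (5,3) g=2 f=5, (5,4) g=1 f=5]; closed=[(4,3), (4,4)]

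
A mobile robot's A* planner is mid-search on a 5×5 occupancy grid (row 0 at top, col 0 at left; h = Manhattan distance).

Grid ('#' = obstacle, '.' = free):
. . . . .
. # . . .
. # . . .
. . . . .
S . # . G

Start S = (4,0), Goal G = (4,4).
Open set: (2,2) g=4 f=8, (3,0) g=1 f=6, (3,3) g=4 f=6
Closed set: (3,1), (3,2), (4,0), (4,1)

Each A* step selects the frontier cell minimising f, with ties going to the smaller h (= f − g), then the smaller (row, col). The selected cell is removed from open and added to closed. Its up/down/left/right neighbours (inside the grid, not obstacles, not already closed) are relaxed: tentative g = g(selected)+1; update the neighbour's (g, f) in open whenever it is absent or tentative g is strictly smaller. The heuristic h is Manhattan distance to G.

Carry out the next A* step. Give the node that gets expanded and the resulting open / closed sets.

expanded=(3,3); open=[(2,2) g=4 f=8, (2,3) g=5 f=8, (3,0) g=1 f=6, (3,4) g=5 f=6, (4,3) g=5 f=6]; closed=[(3,1), (3,2), (3,3), (4,0), (4,1)]

step 1: expand (3,3) (f=6, h=2) → closed; open now [(2,2) g=4 f=8, (2,3) g=5 f=8, (3,0) g=1 f=6, (3,4) g=5 f=6, (4,3) g=5 f=6]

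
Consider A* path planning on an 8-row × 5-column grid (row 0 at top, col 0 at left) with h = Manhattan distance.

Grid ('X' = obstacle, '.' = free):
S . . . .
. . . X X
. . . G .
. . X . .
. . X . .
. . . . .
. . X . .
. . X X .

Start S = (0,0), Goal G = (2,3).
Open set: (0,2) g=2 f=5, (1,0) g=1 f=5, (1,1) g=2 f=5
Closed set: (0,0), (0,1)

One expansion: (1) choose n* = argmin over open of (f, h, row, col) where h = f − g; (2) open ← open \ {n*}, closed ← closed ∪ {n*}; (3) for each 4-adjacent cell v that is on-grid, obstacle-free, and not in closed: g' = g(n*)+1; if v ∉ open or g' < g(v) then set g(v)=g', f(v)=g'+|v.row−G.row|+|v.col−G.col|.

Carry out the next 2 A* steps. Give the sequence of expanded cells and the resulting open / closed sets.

order=[(0,2) → (0,3)]; open=[(0,4) g=4 f=7, (1,0) g=1 f=5, (1,1) g=2 f=5, (1,2) g=3 f=5]; closed=[(0,0), (0,1), (0,2), (0,3)]

step 1: expand (0,2) (f=5, h=3) → closed; open now [(0,3) g=3 f=5, (1,0) g=1 f=5, (1,1) g=2 f=5, (1,2) g=3 f=5]
step 2: expand (0,3) (f=5, h=2) → closed; open now [(0,4) g=4 f=7, (1,0) g=1 f=5, (1,1) g=2 f=5, (1,2) g=3 f=5]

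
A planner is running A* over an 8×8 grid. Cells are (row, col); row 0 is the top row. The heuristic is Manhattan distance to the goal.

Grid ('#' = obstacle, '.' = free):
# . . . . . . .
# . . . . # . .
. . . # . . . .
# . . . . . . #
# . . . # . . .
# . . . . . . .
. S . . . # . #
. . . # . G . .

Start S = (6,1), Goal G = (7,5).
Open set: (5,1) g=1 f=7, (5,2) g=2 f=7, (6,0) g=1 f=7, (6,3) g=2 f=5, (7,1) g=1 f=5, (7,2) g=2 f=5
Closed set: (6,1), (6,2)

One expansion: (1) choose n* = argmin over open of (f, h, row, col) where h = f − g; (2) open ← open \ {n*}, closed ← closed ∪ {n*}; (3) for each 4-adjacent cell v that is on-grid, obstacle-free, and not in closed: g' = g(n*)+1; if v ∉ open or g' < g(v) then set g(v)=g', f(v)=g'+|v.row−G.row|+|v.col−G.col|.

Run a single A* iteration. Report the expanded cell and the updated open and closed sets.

step 1: expand (6,3) (f=5, h=3) → closed; open now [(5,1) g=1 f=7, (5,2) g=2 f=7, (5,3) g=3 f=7, (6,0) g=1 f=7, (6,4) g=3 f=5, (7,1) g=1 f=5, (7,2) g=2 f=5]

expanded=(6,3); open=[(5,1) g=1 f=7, (5,2) g=2 f=7, (5,3) g=3 f=7, (6,0) g=1 f=7, (6,4) g=3 f=5, (7,1) g=1 f=5, (7,2) g=2 f=5]; closed=[(6,1), (6,2), (6,3)]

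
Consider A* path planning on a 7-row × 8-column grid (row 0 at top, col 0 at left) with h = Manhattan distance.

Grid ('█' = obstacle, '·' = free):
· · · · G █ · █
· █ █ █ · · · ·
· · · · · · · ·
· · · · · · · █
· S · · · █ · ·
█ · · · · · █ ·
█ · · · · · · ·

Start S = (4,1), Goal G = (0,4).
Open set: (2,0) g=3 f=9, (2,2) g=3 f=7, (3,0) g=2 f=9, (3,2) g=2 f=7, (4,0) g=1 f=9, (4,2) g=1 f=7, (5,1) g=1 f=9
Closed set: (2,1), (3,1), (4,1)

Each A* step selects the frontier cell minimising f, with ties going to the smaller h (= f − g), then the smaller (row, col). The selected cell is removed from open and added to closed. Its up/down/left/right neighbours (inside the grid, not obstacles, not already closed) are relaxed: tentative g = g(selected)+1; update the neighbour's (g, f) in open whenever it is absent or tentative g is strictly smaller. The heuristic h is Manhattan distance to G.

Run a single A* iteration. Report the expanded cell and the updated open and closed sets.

step 1: expand (2,2) (f=7, h=4) → closed; open now [(2,0) g=3 f=9, (2,3) g=4 f=7, (3,0) g=2 f=9, (3,2) g=2 f=7, (4,0) g=1 f=9, (4,2) g=1 f=7, (5,1) g=1 f=9]

expanded=(2,2); open=[(2,0) g=3 f=9, (2,3) g=4 f=7, (3,0) g=2 f=9, (3,2) g=2 f=7, (4,0) g=1 f=9, (4,2) g=1 f=7, (5,1) g=1 f=9]; closed=[(2,1), (2,2), (3,1), (4,1)]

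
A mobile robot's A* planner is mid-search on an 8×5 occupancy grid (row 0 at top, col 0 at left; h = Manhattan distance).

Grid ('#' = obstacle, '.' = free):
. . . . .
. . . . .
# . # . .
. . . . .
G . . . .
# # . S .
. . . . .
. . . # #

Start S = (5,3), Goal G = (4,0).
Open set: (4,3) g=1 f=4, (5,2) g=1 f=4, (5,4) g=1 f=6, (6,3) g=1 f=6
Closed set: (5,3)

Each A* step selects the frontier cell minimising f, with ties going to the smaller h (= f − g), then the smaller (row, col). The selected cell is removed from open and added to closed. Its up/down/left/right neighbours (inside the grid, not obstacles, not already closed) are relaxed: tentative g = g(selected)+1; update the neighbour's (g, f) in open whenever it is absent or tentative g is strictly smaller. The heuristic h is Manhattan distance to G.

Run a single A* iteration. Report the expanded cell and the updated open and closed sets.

expanded=(4,3); open=[(3,3) g=2 f=6, (4,2) g=2 f=4, (4,4) g=2 f=6, (5,2) g=1 f=4, (5,4) g=1 f=6, (6,3) g=1 f=6]; closed=[(4,3), (5,3)]

step 1: expand (4,3) (f=4, h=3) → closed; open now [(3,3) g=2 f=6, (4,2) g=2 f=4, (4,4) g=2 f=6, (5,2) g=1 f=4, (5,4) g=1 f=6, (6,3) g=1 f=6]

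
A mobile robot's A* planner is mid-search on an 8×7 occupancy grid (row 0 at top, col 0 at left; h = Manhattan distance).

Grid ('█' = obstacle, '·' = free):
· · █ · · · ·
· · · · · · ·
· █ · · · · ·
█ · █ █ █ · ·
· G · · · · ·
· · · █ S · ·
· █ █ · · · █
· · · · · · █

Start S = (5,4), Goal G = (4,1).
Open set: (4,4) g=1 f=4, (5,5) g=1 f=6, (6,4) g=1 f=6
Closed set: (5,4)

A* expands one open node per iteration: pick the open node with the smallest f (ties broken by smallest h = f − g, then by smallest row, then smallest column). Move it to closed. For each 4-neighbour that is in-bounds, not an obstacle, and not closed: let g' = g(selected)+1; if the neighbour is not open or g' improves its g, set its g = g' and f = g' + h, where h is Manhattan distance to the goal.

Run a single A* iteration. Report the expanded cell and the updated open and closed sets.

step 1: expand (4,4) (f=4, h=3) → closed; open now [(4,3) g=2 f=4, (4,5) g=2 f=6, (5,5) g=1 f=6, (6,4) g=1 f=6]

expanded=(4,4); open=[(4,3) g=2 f=4, (4,5) g=2 f=6, (5,5) g=1 f=6, (6,4) g=1 f=6]; closed=[(4,4), (5,4)]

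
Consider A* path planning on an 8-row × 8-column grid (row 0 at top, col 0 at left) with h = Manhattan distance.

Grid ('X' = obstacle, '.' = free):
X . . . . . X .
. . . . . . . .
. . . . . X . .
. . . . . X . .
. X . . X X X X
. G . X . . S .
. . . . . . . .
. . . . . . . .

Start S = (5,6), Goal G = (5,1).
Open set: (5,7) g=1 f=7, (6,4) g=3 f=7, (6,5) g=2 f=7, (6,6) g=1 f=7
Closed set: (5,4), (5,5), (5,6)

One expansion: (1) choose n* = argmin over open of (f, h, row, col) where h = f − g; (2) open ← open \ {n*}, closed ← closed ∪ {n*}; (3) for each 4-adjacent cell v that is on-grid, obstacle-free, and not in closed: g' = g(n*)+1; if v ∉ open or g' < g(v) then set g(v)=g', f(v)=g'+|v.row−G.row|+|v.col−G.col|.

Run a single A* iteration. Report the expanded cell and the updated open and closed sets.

expanded=(6,4); open=[(5,7) g=1 f=7, (6,3) g=4 f=7, (6,5) g=2 f=7, (6,6) g=1 f=7, (7,4) g=4 f=9]; closed=[(5,4), (5,5), (5,6), (6,4)]

step 1: expand (6,4) (f=7, h=4) → closed; open now [(5,7) g=1 f=7, (6,3) g=4 f=7, (6,5) g=2 f=7, (6,6) g=1 f=7, (7,4) g=4 f=9]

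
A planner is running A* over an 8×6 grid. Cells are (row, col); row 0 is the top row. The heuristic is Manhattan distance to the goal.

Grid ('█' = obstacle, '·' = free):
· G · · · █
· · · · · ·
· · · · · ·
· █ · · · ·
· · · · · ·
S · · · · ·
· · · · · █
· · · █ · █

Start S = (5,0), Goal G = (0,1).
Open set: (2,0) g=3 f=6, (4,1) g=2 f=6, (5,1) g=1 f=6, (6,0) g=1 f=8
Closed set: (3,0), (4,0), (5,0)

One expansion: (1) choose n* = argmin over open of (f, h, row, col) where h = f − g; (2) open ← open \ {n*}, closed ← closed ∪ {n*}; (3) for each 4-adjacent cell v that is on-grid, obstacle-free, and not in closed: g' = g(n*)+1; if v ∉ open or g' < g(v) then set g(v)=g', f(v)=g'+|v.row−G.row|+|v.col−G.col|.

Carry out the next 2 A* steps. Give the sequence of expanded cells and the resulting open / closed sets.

order=[(2,0) → (1,0)]; open=[(0,0) g=5 f=6, (1,1) g=5 f=6, (2,1) g=4 f=6, (4,1) g=2 f=6, (5,1) g=1 f=6, (6,0) g=1 f=8]; closed=[(1,0), (2,0), (3,0), (4,0), (5,0)]

step 1: expand (2,0) (f=6, h=3) → closed; open now [(1,0) g=4 f=6, (2,1) g=4 f=6, (4,1) g=2 f=6, (5,1) g=1 f=6, (6,0) g=1 f=8]
step 2: expand (1,0) (f=6, h=2) → closed; open now [(0,0) g=5 f=6, (1,1) g=5 f=6, (2,1) g=4 f=6, (4,1) g=2 f=6, (5,1) g=1 f=6, (6,0) g=1 f=8]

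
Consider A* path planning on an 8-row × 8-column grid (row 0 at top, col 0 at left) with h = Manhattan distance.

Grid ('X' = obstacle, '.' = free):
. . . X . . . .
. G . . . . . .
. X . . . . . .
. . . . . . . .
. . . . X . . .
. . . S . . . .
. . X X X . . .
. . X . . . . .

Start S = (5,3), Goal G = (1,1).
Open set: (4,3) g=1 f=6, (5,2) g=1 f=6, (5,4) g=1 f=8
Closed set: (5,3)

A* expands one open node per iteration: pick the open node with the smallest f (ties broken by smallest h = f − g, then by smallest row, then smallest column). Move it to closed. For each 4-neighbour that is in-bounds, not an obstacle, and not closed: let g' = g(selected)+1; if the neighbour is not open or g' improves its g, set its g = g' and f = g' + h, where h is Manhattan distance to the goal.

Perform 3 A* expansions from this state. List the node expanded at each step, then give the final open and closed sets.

order=[(4,3) → (3,3) → (2,3)]; open=[(1,3) g=4 f=6, (2,2) g=4 f=6, (2,4) g=4 f=8, (3,2) g=3 f=6, (3,4) g=3 f=8, (4,2) g=2 f=6, (5,2) g=1 f=6, (5,4) g=1 f=8]; closed=[(2,3), (3,3), (4,3), (5,3)]

step 1: expand (4,3) (f=6, h=5) → closed; open now [(3,3) g=2 f=6, (4,2) g=2 f=6, (5,2) g=1 f=6, (5,4) g=1 f=8]
step 2: expand (3,3) (f=6, h=4) → closed; open now [(2,3) g=3 f=6, (3,2) g=3 f=6, (3,4) g=3 f=8, (4,2) g=2 f=6, (5,2) g=1 f=6, (5,4) g=1 f=8]
step 3: expand (2,3) (f=6, h=3) → closed; open now [(1,3) g=4 f=6, (2,2) g=4 f=6, (2,4) g=4 f=8, (3,2) g=3 f=6, (3,4) g=3 f=8, (4,2) g=2 f=6, (5,2) g=1 f=6, (5,4) g=1 f=8]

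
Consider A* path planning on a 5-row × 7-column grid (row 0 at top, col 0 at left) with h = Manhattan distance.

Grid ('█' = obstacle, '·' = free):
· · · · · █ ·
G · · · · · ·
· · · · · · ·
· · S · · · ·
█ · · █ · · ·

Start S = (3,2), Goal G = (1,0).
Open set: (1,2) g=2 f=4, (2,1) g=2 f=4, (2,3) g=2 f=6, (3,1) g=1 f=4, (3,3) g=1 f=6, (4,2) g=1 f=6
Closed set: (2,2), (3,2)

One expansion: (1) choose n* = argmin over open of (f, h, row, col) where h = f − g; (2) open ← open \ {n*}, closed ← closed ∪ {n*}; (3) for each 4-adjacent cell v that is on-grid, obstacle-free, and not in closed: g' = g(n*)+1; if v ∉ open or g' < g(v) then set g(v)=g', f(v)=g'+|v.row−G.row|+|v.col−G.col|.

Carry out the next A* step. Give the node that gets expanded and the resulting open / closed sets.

expanded=(1,2); open=[(0,2) g=3 f=6, (1,1) g=3 f=4, (1,3) g=3 f=6, (2,1) g=2 f=4, (2,3) g=2 f=6, (3,1) g=1 f=4, (3,3) g=1 f=6, (4,2) g=1 f=6]; closed=[(1,2), (2,2), (3,2)]

step 1: expand (1,2) (f=4, h=2) → closed; open now [(0,2) g=3 f=6, (1,1) g=3 f=4, (1,3) g=3 f=6, (2,1) g=2 f=4, (2,3) g=2 f=6, (3,1) g=1 f=4, (3,3) g=1 f=6, (4,2) g=1 f=6]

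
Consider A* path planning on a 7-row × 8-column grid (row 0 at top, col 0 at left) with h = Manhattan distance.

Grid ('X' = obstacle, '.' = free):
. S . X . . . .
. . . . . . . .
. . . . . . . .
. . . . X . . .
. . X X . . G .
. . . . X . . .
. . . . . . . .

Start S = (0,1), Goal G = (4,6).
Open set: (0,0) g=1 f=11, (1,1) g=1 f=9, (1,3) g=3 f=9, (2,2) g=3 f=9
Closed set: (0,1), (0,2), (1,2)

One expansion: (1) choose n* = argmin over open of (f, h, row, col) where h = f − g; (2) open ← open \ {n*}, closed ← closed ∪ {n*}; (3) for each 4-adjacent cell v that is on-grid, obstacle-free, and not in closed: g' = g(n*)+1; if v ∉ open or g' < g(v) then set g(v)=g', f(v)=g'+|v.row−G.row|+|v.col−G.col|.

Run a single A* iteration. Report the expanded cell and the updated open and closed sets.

step 1: expand (1,3) (f=9, h=6) → closed; open now [(0,0) g=1 f=11, (1,1) g=1 f=9, (1,4) g=4 f=9, (2,2) g=3 f=9, (2,3) g=4 f=9]

expanded=(1,3); open=[(0,0) g=1 f=11, (1,1) g=1 f=9, (1,4) g=4 f=9, (2,2) g=3 f=9, (2,3) g=4 f=9]; closed=[(0,1), (0,2), (1,2), (1,3)]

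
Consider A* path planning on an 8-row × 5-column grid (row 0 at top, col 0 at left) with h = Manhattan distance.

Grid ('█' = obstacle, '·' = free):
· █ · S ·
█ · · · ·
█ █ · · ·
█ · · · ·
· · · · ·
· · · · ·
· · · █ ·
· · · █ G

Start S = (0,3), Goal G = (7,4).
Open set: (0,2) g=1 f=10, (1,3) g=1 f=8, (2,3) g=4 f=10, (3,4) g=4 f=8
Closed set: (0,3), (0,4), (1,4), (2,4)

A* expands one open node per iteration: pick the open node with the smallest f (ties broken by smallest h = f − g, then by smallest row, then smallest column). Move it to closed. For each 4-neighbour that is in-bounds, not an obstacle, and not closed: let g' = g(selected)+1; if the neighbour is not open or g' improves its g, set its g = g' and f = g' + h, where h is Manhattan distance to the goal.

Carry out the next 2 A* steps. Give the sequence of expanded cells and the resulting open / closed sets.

order=[(3,4) → (4,4)]; open=[(0,2) g=1 f=10, (1,3) g=1 f=8, (2,3) g=4 f=10, (3,3) g=5 f=10, (4,3) g=6 f=10, (5,4) g=6 f=8]; closed=[(0,3), (0,4), (1,4), (2,4), (3,4), (4,4)]

step 1: expand (3,4) (f=8, h=4) → closed; open now [(0,2) g=1 f=10, (1,3) g=1 f=8, (2,3) g=4 f=10, (3,3) g=5 f=10, (4,4) g=5 f=8]
step 2: expand (4,4) (f=8, h=3) → closed; open now [(0,2) g=1 f=10, (1,3) g=1 f=8, (2,3) g=4 f=10, (3,3) g=5 f=10, (4,3) g=6 f=10, (5,4) g=6 f=8]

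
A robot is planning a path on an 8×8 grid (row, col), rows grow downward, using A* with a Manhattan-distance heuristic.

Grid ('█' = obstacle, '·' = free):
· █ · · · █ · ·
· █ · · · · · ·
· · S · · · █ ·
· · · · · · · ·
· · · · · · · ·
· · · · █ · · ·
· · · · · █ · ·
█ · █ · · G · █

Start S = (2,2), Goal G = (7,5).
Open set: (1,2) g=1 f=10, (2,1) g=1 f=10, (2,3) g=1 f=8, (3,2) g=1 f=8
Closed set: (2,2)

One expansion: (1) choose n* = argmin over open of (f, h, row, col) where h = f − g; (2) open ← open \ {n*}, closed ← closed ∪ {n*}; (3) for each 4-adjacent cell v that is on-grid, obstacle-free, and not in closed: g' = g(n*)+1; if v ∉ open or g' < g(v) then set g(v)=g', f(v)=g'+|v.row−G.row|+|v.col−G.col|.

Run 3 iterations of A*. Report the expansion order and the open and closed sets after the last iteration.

step 1: expand (2,3) (f=8, h=7) → closed; open now [(1,2) g=1 f=10, (1,3) g=2 f=10, (2,1) g=1 f=10, (2,4) g=2 f=8, (3,2) g=1 f=8, (3,3) g=2 f=8]
step 2: expand (2,4) (f=8, h=6) → closed; open now [(1,2) g=1 f=10, (1,3) g=2 f=10, (1,4) g=3 f=10, (2,1) g=1 f=10, (2,5) g=3 f=8, (3,2) g=1 f=8, (3,3) g=2 f=8, (3,4) g=3 f=8]
step 3: expand (2,5) (f=8, h=5) → closed; open now [(1,2) g=1 f=10, (1,3) g=2 f=10, (1,4) g=3 f=10, (1,5) g=4 f=10, (2,1) g=1 f=10, (3,2) g=1 f=8, (3,3) g=2 f=8, (3,4) g=3 f=8, (3,5) g=4 f=8]

order=[(2,3) → (2,4) → (2,5)]; open=[(1,2) g=1 f=10, (1,3) g=2 f=10, (1,4) g=3 f=10, (1,5) g=4 f=10, (2,1) g=1 f=10, (3,2) g=1 f=8, (3,3) g=2 f=8, (3,4) g=3 f=8, (3,5) g=4 f=8]; closed=[(2,2), (2,3), (2,4), (2,5)]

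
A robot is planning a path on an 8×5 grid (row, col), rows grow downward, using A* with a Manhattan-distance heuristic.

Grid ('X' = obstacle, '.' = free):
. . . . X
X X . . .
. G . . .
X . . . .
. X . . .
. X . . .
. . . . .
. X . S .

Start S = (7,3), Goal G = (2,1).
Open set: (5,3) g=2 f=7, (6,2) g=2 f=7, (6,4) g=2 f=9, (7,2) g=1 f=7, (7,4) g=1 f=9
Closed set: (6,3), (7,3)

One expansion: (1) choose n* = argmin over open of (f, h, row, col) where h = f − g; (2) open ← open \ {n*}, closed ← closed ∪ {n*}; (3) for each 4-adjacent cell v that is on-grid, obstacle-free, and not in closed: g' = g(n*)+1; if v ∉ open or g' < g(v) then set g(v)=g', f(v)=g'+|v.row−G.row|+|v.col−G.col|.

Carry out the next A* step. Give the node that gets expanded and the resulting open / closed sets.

expanded=(5,3); open=[(4,3) g=3 f=7, (5,2) g=3 f=7, (5,4) g=3 f=9, (6,2) g=2 f=7, (6,4) g=2 f=9, (7,2) g=1 f=7, (7,4) g=1 f=9]; closed=[(5,3), (6,3), (7,3)]

step 1: expand (5,3) (f=7, h=5) → closed; open now [(4,3) g=3 f=7, (5,2) g=3 f=7, (5,4) g=3 f=9, (6,2) g=2 f=7, (6,4) g=2 f=9, (7,2) g=1 f=7, (7,4) g=1 f=9]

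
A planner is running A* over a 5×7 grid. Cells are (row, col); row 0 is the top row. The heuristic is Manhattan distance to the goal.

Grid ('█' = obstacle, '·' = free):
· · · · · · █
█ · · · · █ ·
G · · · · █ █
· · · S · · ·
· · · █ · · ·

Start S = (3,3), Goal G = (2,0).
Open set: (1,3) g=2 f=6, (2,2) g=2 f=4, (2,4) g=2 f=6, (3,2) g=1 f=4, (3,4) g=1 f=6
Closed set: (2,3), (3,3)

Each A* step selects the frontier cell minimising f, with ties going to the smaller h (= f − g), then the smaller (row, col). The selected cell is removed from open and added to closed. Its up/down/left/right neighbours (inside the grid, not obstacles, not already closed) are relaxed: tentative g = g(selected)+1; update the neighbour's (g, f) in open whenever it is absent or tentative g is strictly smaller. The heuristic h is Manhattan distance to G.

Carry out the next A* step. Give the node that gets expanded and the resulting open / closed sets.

step 1: expand (2,2) (f=4, h=2) → closed; open now [(1,2) g=3 f=6, (1,3) g=2 f=6, (2,1) g=3 f=4, (2,4) g=2 f=6, (3,2) g=1 f=4, (3,4) g=1 f=6]

expanded=(2,2); open=[(1,2) g=3 f=6, (1,3) g=2 f=6, (2,1) g=3 f=4, (2,4) g=2 f=6, (3,2) g=1 f=4, (3,4) g=1 f=6]; closed=[(2,2), (2,3), (3,3)]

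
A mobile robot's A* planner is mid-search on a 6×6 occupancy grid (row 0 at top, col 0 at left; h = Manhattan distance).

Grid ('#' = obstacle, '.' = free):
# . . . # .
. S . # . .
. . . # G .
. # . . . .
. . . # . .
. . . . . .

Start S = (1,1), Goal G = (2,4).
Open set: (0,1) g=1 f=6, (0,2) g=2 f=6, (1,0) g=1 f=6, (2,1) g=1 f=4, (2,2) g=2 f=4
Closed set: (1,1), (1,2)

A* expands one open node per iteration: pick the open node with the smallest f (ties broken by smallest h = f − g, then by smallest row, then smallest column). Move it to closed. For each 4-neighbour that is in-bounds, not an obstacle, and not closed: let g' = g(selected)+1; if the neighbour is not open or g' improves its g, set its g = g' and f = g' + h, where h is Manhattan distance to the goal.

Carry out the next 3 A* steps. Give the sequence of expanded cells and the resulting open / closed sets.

step 1: expand (2,2) (f=4, h=2) → closed; open now [(0,1) g=1 f=6, (0,2) g=2 f=6, (1,0) g=1 f=6, (2,1) g=1 f=4, (3,2) g=3 f=6]
step 2: expand (2,1) (f=4, h=3) → closed; open now [(0,1) g=1 f=6, (0,2) g=2 f=6, (1,0) g=1 f=6, (2,0) g=2 f=6, (3,2) g=3 f=6]
step 3: expand (3,2) (f=6, h=3) → closed; open now [(0,1) g=1 f=6, (0,2) g=2 f=6, (1,0) g=1 f=6, (2,0) g=2 f=6, (3,3) g=4 f=6, (4,2) g=4 f=8]

order=[(2,2) → (2,1) → (3,2)]; open=[(0,1) g=1 f=6, (0,2) g=2 f=6, (1,0) g=1 f=6, (2,0) g=2 f=6, (3,3) g=4 f=6, (4,2) g=4 f=8]; closed=[(1,1), (1,2), (2,1), (2,2), (3,2)]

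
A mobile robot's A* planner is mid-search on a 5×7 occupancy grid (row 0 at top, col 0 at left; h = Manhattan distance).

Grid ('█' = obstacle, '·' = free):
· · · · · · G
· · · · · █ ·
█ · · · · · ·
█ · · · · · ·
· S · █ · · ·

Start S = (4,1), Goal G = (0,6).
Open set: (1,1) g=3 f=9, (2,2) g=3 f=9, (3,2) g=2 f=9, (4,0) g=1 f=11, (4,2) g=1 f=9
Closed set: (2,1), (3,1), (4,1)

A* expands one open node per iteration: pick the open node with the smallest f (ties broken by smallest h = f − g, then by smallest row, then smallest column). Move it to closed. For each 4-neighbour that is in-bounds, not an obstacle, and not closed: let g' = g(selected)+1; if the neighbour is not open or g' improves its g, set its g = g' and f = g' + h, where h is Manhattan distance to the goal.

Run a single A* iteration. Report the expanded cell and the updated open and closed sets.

expanded=(1,1); open=[(0,1) g=4 f=9, (1,0) g=4 f=11, (1,2) g=4 f=9, (2,2) g=3 f=9, (3,2) g=2 f=9, (4,0) g=1 f=11, (4,2) g=1 f=9]; closed=[(1,1), (2,1), (3,1), (4,1)]

step 1: expand (1,1) (f=9, h=6) → closed; open now [(0,1) g=4 f=9, (1,0) g=4 f=11, (1,2) g=4 f=9, (2,2) g=3 f=9, (3,2) g=2 f=9, (4,0) g=1 f=11, (4,2) g=1 f=9]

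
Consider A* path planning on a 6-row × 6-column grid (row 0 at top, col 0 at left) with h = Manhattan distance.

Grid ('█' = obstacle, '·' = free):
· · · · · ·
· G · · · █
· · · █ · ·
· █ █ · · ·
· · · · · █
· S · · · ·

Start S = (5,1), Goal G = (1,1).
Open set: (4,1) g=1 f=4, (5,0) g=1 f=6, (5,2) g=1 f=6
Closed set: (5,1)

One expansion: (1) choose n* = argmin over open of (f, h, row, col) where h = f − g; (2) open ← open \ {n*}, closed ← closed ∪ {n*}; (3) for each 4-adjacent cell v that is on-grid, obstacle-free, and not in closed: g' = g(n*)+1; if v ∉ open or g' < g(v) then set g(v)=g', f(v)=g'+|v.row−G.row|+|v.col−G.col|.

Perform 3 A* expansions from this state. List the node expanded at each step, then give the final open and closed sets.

order=[(4,1) → (4,0) → (3,0)]; open=[(2,0) g=4 f=6, (4,2) g=2 f=6, (5,0) g=1 f=6, (5,2) g=1 f=6]; closed=[(3,0), (4,0), (4,1), (5,1)]

step 1: expand (4,1) (f=4, h=3) → closed; open now [(4,0) g=2 f=6, (4,2) g=2 f=6, (5,0) g=1 f=6, (5,2) g=1 f=6]
step 2: expand (4,0) (f=6, h=4) → closed; open now [(3,0) g=3 f=6, (4,2) g=2 f=6, (5,0) g=1 f=6, (5,2) g=1 f=6]
step 3: expand (3,0) (f=6, h=3) → closed; open now [(2,0) g=4 f=6, (4,2) g=2 f=6, (5,0) g=1 f=6, (5,2) g=1 f=6]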